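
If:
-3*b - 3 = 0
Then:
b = -1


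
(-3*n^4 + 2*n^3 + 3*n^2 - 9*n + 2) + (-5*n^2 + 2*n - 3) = -3*n^4 + 2*n^3 - 2*n^2 - 7*n - 1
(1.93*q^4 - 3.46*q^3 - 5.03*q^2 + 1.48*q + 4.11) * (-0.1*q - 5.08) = -0.193*q^5 - 9.4584*q^4 + 18.0798*q^3 + 25.4044*q^2 - 7.9294*q - 20.8788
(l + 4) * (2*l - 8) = 2*l^2 - 32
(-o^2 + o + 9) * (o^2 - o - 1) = -o^4 + 2*o^3 + 9*o^2 - 10*o - 9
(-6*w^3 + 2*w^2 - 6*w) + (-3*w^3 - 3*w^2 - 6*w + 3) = -9*w^3 - w^2 - 12*w + 3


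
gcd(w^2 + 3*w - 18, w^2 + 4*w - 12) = w + 6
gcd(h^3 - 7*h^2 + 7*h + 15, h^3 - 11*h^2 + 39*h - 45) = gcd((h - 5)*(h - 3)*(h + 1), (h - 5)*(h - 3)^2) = h^2 - 8*h + 15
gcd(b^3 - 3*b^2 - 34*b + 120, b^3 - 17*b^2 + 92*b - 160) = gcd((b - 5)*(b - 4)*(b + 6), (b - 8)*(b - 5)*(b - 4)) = b^2 - 9*b + 20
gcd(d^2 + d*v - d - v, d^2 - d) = d - 1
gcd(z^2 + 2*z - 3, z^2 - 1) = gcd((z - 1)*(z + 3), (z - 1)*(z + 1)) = z - 1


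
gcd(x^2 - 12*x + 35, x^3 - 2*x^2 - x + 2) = 1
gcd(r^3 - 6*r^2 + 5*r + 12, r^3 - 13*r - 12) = r^2 - 3*r - 4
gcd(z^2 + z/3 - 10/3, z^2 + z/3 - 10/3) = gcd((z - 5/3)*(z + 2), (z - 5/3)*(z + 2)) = z^2 + z/3 - 10/3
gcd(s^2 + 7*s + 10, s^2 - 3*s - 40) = s + 5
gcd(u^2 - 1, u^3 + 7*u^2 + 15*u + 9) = u + 1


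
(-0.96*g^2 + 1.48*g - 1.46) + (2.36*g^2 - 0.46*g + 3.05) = 1.4*g^2 + 1.02*g + 1.59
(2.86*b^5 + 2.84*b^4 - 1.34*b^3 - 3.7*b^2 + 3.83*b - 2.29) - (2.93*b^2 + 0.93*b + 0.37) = 2.86*b^5 + 2.84*b^4 - 1.34*b^3 - 6.63*b^2 + 2.9*b - 2.66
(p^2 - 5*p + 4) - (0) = p^2 - 5*p + 4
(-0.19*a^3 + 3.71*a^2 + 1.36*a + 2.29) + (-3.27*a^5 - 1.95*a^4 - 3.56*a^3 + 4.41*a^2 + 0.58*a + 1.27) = -3.27*a^5 - 1.95*a^4 - 3.75*a^3 + 8.12*a^2 + 1.94*a + 3.56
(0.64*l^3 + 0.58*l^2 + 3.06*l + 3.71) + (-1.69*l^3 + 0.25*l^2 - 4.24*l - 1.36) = -1.05*l^3 + 0.83*l^2 - 1.18*l + 2.35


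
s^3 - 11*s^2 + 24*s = s*(s - 8)*(s - 3)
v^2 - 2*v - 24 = (v - 6)*(v + 4)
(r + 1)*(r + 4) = r^2 + 5*r + 4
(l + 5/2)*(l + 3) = l^2 + 11*l/2 + 15/2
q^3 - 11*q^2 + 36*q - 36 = (q - 6)*(q - 3)*(q - 2)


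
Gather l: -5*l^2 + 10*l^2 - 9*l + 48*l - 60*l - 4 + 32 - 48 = 5*l^2 - 21*l - 20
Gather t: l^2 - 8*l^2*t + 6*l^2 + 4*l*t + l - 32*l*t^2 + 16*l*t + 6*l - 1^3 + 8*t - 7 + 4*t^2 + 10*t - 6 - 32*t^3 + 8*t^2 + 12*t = 7*l^2 + 7*l - 32*t^3 + t^2*(12 - 32*l) + t*(-8*l^2 + 20*l + 30) - 14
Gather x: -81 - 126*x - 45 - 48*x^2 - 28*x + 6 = -48*x^2 - 154*x - 120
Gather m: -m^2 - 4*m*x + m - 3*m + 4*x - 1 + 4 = -m^2 + m*(-4*x - 2) + 4*x + 3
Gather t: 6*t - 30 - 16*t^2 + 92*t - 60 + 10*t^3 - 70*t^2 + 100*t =10*t^3 - 86*t^2 + 198*t - 90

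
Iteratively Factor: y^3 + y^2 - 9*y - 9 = (y - 3)*(y^2 + 4*y + 3) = (y - 3)*(y + 1)*(y + 3)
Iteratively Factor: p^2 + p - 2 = (p - 1)*(p + 2)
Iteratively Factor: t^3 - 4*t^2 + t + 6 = (t - 3)*(t^2 - t - 2) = (t - 3)*(t - 2)*(t + 1)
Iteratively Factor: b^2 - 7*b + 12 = (b - 3)*(b - 4)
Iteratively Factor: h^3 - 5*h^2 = (h - 5)*(h^2) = h*(h - 5)*(h)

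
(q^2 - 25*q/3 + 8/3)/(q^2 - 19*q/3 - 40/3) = (3*q - 1)/(3*q + 5)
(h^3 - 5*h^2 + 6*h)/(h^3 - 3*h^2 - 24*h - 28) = h*(-h^2 + 5*h - 6)/(-h^3 + 3*h^2 + 24*h + 28)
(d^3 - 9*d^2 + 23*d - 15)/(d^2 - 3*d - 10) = (d^2 - 4*d + 3)/(d + 2)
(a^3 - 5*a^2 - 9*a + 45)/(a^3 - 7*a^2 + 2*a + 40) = (a^2 - 9)/(a^2 - 2*a - 8)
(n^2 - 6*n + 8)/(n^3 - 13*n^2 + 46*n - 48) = (n - 4)/(n^2 - 11*n + 24)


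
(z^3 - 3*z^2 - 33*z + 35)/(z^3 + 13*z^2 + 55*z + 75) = (z^2 - 8*z + 7)/(z^2 + 8*z + 15)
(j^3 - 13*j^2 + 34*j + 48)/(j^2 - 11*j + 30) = (j^2 - 7*j - 8)/(j - 5)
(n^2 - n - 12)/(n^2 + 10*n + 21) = (n - 4)/(n + 7)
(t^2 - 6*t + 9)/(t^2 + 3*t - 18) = (t - 3)/(t + 6)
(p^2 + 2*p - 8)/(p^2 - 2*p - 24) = (p - 2)/(p - 6)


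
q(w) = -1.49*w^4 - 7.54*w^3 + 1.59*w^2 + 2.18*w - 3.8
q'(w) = -5.96*w^3 - 22.62*w^2 + 3.18*w + 2.18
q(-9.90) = -6866.37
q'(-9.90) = 3536.69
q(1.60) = -36.89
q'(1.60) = -75.05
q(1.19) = -14.65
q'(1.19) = -36.11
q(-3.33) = 101.78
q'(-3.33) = -39.16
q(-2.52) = 61.38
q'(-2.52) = -54.10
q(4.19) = -980.64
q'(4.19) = -820.03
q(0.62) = -3.85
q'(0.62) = -5.96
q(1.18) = -14.29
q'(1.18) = -35.36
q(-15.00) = -49662.50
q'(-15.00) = 14979.98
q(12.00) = -43674.44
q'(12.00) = -13515.82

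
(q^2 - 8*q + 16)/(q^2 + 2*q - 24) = (q - 4)/(q + 6)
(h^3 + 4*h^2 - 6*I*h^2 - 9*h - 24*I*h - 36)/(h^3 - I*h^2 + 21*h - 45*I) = (h + 4)/(h + 5*I)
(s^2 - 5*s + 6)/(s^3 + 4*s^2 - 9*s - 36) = (s - 2)/(s^2 + 7*s + 12)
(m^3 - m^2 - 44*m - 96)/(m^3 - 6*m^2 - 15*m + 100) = (m^2 - 5*m - 24)/(m^2 - 10*m + 25)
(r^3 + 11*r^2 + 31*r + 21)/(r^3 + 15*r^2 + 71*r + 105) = (r + 1)/(r + 5)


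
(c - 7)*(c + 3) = c^2 - 4*c - 21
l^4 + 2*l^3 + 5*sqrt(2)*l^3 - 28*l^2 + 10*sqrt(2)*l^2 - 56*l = l*(l + 2)*(l - 2*sqrt(2))*(l + 7*sqrt(2))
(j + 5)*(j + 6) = j^2 + 11*j + 30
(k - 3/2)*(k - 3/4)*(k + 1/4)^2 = k^4 - 7*k^3/4 + k^2/16 + 27*k/64 + 9/128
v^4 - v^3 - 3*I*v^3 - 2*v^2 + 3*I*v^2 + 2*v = v*(v - 1)*(v - 2*I)*(v - I)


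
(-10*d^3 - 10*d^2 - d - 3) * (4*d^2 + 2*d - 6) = -40*d^5 - 60*d^4 + 36*d^3 + 46*d^2 + 18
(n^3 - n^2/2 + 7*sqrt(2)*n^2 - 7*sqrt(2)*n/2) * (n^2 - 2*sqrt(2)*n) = n^5 - n^4/2 + 5*sqrt(2)*n^4 - 28*n^3 - 5*sqrt(2)*n^3/2 + 14*n^2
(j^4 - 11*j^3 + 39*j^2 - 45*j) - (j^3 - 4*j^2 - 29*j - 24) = j^4 - 12*j^3 + 43*j^2 - 16*j + 24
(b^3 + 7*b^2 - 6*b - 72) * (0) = 0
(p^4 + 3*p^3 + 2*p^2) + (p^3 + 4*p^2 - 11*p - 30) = p^4 + 4*p^3 + 6*p^2 - 11*p - 30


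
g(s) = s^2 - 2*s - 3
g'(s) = 2*s - 2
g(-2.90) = 11.21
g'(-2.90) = -7.80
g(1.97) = -3.06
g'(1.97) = 1.94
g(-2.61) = 9.03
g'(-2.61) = -7.22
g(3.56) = 2.55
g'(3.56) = 5.12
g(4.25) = 6.56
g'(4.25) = 6.50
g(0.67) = -3.89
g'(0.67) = -0.66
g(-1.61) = 2.81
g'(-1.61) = -5.22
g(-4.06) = 21.60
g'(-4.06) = -10.12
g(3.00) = 0.00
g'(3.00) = 4.00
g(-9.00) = 96.00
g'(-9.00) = -20.00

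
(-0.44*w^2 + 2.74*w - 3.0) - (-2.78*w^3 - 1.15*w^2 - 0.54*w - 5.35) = 2.78*w^3 + 0.71*w^2 + 3.28*w + 2.35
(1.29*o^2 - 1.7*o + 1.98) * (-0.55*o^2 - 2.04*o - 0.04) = -0.7095*o^4 - 1.6966*o^3 + 2.3274*o^2 - 3.9712*o - 0.0792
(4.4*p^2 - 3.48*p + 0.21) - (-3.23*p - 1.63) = 4.4*p^2 - 0.25*p + 1.84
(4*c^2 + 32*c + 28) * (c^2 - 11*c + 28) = 4*c^4 - 12*c^3 - 212*c^2 + 588*c + 784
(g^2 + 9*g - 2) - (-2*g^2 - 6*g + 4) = 3*g^2 + 15*g - 6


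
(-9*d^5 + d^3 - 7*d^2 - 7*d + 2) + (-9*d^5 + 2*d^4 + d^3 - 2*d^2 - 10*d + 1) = -18*d^5 + 2*d^4 + 2*d^3 - 9*d^2 - 17*d + 3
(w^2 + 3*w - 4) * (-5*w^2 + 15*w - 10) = -5*w^4 + 55*w^2 - 90*w + 40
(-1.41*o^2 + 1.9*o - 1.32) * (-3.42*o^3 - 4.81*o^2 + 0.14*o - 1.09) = 4.8222*o^5 + 0.2841*o^4 - 4.822*o^3 + 8.1521*o^2 - 2.2558*o + 1.4388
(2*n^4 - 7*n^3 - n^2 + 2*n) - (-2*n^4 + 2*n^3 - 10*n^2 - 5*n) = 4*n^4 - 9*n^3 + 9*n^2 + 7*n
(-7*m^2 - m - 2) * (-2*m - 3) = 14*m^3 + 23*m^2 + 7*m + 6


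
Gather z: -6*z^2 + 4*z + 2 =-6*z^2 + 4*z + 2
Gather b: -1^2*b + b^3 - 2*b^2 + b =b^3 - 2*b^2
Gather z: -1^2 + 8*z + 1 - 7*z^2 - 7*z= -7*z^2 + z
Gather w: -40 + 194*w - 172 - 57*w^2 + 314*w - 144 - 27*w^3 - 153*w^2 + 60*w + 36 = -27*w^3 - 210*w^2 + 568*w - 320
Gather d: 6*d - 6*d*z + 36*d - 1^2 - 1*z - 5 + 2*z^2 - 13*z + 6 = d*(42 - 6*z) + 2*z^2 - 14*z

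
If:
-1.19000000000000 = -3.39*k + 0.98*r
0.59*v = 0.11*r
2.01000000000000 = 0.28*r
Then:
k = 2.43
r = 7.18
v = 1.34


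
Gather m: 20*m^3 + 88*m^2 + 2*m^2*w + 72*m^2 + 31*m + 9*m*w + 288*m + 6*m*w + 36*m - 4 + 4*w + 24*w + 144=20*m^3 + m^2*(2*w + 160) + m*(15*w + 355) + 28*w + 140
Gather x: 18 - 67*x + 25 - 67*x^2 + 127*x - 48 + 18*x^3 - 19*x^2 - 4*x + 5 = 18*x^3 - 86*x^2 + 56*x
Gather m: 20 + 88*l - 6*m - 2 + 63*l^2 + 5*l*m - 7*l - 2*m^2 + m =63*l^2 + 81*l - 2*m^2 + m*(5*l - 5) + 18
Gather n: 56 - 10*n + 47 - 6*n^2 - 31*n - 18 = -6*n^2 - 41*n + 85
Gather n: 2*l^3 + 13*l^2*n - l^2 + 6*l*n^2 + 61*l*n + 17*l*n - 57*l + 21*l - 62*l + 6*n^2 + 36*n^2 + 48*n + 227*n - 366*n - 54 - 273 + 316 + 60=2*l^3 - l^2 - 98*l + n^2*(6*l + 42) + n*(13*l^2 + 78*l - 91) + 49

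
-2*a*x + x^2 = x*(-2*a + x)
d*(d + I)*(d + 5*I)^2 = d^4 + 11*I*d^3 - 35*d^2 - 25*I*d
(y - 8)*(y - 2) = y^2 - 10*y + 16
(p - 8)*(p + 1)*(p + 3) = p^3 - 4*p^2 - 29*p - 24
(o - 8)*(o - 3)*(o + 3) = o^3 - 8*o^2 - 9*o + 72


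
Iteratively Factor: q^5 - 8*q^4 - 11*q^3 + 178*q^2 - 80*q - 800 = (q + 2)*(q^4 - 10*q^3 + 9*q^2 + 160*q - 400) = (q - 5)*(q + 2)*(q^3 - 5*q^2 - 16*q + 80) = (q - 5)*(q + 2)*(q + 4)*(q^2 - 9*q + 20) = (q - 5)*(q - 4)*(q + 2)*(q + 4)*(q - 5)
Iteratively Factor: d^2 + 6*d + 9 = (d + 3)*(d + 3)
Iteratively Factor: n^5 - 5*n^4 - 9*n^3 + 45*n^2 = (n)*(n^4 - 5*n^3 - 9*n^2 + 45*n) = n*(n - 5)*(n^3 - 9*n) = n*(n - 5)*(n - 3)*(n^2 + 3*n) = n^2*(n - 5)*(n - 3)*(n + 3)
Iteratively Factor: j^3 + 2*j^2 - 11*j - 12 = (j + 4)*(j^2 - 2*j - 3) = (j - 3)*(j + 4)*(j + 1)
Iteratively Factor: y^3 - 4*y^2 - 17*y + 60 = (y - 3)*(y^2 - y - 20) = (y - 5)*(y - 3)*(y + 4)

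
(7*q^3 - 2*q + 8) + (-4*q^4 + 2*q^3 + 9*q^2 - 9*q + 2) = -4*q^4 + 9*q^3 + 9*q^2 - 11*q + 10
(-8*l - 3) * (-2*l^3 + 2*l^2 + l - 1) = 16*l^4 - 10*l^3 - 14*l^2 + 5*l + 3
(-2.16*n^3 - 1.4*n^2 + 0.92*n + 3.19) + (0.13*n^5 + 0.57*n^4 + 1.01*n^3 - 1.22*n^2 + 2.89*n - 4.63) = 0.13*n^5 + 0.57*n^4 - 1.15*n^3 - 2.62*n^2 + 3.81*n - 1.44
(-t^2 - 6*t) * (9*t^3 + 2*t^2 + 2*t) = -9*t^5 - 56*t^4 - 14*t^3 - 12*t^2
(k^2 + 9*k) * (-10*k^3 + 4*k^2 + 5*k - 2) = -10*k^5 - 86*k^4 + 41*k^3 + 43*k^2 - 18*k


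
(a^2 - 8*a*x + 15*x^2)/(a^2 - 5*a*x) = (a - 3*x)/a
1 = 1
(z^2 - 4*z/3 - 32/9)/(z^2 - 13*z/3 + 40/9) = (3*z + 4)/(3*z - 5)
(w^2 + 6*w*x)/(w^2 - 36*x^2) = w/(w - 6*x)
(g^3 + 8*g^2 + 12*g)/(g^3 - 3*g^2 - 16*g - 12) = g*(g + 6)/(g^2 - 5*g - 6)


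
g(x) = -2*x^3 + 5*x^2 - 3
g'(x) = -6*x^2 + 10*x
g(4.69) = -99.34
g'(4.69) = -85.08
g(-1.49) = 14.72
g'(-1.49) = -28.22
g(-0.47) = -1.69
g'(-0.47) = -6.03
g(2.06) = 0.73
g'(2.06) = -4.86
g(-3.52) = 146.18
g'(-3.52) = -109.54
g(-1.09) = 5.53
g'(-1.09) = -18.03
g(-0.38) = -2.17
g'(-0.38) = -4.67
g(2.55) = -3.65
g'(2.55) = -13.52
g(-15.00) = 7872.00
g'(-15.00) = -1500.00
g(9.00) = -1056.00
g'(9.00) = -396.00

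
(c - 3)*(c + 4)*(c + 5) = c^3 + 6*c^2 - 7*c - 60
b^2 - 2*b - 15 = (b - 5)*(b + 3)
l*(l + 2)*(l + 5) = l^3 + 7*l^2 + 10*l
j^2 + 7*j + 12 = (j + 3)*(j + 4)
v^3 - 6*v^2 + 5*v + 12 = (v - 4)*(v - 3)*(v + 1)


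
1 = 1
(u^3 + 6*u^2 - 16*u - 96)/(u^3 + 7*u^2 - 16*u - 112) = (u + 6)/(u + 7)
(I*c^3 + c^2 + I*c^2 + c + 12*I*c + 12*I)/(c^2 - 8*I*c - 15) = (I*c^3 + c^2*(1 + I) + c*(1 + 12*I) + 12*I)/(c^2 - 8*I*c - 15)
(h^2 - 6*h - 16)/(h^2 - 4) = (h - 8)/(h - 2)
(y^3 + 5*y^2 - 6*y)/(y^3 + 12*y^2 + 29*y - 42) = y/(y + 7)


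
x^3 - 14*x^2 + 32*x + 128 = (x - 8)^2*(x + 2)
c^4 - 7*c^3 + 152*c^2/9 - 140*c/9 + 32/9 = (c - 8/3)*(c - 2)^2*(c - 1/3)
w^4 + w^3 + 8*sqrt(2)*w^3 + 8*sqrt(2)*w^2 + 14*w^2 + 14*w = w*(w + 1)*(w + sqrt(2))*(w + 7*sqrt(2))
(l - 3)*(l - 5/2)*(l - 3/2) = l^3 - 7*l^2 + 63*l/4 - 45/4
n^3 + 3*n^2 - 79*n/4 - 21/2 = (n - 7/2)*(n + 1/2)*(n + 6)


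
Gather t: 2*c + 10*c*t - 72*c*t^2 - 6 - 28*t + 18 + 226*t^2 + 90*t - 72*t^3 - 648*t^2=2*c - 72*t^3 + t^2*(-72*c - 422) + t*(10*c + 62) + 12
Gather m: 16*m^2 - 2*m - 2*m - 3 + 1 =16*m^2 - 4*m - 2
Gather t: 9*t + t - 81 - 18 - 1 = 10*t - 100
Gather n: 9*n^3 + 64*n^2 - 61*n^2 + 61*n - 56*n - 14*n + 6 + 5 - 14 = 9*n^3 + 3*n^2 - 9*n - 3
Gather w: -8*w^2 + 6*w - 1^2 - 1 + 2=-8*w^2 + 6*w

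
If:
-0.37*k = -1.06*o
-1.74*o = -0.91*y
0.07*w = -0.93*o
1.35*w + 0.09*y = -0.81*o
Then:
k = 0.00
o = 0.00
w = 0.00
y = 0.00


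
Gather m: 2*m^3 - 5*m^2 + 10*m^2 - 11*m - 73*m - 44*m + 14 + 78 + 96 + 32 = 2*m^3 + 5*m^2 - 128*m + 220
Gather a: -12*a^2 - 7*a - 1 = -12*a^2 - 7*a - 1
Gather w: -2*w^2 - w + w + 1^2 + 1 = 2 - 2*w^2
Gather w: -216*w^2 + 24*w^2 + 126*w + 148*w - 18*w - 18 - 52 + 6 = -192*w^2 + 256*w - 64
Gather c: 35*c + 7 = 35*c + 7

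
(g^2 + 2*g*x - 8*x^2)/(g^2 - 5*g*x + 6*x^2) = (-g - 4*x)/(-g + 3*x)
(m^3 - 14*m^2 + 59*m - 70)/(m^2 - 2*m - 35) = (m^2 - 7*m + 10)/(m + 5)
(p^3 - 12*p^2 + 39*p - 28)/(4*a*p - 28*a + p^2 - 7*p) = (p^2 - 5*p + 4)/(4*a + p)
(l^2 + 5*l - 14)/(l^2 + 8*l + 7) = (l - 2)/(l + 1)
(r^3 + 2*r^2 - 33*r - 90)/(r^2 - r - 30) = r + 3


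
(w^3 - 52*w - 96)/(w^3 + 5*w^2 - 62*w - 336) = (w + 2)/(w + 7)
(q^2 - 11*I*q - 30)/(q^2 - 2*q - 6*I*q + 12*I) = (q - 5*I)/(q - 2)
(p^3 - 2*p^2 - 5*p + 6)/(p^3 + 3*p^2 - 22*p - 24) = (p^3 - 2*p^2 - 5*p + 6)/(p^3 + 3*p^2 - 22*p - 24)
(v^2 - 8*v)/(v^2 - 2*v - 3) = v*(8 - v)/(-v^2 + 2*v + 3)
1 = 1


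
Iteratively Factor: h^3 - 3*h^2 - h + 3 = (h + 1)*(h^2 - 4*h + 3) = (h - 1)*(h + 1)*(h - 3)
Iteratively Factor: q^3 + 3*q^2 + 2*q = (q + 1)*(q^2 + 2*q) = (q + 1)*(q + 2)*(q)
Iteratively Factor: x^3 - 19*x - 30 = (x + 2)*(x^2 - 2*x - 15) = (x - 5)*(x + 2)*(x + 3)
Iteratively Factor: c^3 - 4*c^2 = (c)*(c^2 - 4*c) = c^2*(c - 4)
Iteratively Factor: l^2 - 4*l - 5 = (l + 1)*(l - 5)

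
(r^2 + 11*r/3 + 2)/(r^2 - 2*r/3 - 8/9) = 3*(r + 3)/(3*r - 4)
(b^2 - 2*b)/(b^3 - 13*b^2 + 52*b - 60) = b/(b^2 - 11*b + 30)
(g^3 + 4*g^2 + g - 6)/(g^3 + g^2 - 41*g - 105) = (g^2 + g - 2)/(g^2 - 2*g - 35)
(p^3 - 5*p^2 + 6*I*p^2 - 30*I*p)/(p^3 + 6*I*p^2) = (p - 5)/p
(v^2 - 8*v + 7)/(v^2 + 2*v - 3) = (v - 7)/(v + 3)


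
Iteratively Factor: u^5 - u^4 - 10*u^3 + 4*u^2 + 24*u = (u + 2)*(u^4 - 3*u^3 - 4*u^2 + 12*u) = u*(u + 2)*(u^3 - 3*u^2 - 4*u + 12) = u*(u + 2)^2*(u^2 - 5*u + 6) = u*(u - 2)*(u + 2)^2*(u - 3)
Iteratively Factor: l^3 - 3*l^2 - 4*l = (l + 1)*(l^2 - 4*l) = l*(l + 1)*(l - 4)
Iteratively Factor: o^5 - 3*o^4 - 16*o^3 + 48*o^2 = (o)*(o^4 - 3*o^3 - 16*o^2 + 48*o) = o*(o + 4)*(o^3 - 7*o^2 + 12*o) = o*(o - 3)*(o + 4)*(o^2 - 4*o) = o^2*(o - 3)*(o + 4)*(o - 4)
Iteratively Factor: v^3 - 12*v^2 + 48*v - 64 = (v - 4)*(v^2 - 8*v + 16) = (v - 4)^2*(v - 4)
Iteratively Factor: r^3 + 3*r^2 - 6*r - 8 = (r + 1)*(r^2 + 2*r - 8) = (r - 2)*(r + 1)*(r + 4)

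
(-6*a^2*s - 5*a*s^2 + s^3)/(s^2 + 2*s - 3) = s*(-6*a^2 - 5*a*s + s^2)/(s^2 + 2*s - 3)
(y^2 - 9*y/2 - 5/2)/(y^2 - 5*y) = (y + 1/2)/y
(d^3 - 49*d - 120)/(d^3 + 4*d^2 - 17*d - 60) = (d - 8)/(d - 4)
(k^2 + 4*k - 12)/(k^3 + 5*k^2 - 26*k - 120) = (k - 2)/(k^2 - k - 20)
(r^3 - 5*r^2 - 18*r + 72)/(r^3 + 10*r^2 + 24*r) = (r^2 - 9*r + 18)/(r*(r + 6))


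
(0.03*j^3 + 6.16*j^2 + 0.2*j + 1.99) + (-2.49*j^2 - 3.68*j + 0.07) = 0.03*j^3 + 3.67*j^2 - 3.48*j + 2.06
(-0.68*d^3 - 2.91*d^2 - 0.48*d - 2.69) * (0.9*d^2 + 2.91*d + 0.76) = -0.612*d^5 - 4.5978*d^4 - 9.4169*d^3 - 6.0294*d^2 - 8.1927*d - 2.0444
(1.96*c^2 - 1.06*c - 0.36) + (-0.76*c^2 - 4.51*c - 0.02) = 1.2*c^2 - 5.57*c - 0.38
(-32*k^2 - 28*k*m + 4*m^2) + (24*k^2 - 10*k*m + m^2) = -8*k^2 - 38*k*m + 5*m^2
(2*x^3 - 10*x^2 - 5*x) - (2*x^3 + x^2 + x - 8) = -11*x^2 - 6*x + 8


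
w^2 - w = w*(w - 1)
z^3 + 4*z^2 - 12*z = z*(z - 2)*(z + 6)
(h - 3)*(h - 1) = h^2 - 4*h + 3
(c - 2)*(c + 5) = c^2 + 3*c - 10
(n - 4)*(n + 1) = n^2 - 3*n - 4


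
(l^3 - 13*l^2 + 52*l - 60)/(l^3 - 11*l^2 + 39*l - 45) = (l^2 - 8*l + 12)/(l^2 - 6*l + 9)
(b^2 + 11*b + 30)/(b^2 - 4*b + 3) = (b^2 + 11*b + 30)/(b^2 - 4*b + 3)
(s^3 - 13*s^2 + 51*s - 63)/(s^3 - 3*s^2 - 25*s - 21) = (s^2 - 6*s + 9)/(s^2 + 4*s + 3)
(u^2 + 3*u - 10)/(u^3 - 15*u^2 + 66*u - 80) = (u + 5)/(u^2 - 13*u + 40)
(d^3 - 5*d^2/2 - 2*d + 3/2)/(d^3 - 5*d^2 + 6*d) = (2*d^2 + d - 1)/(2*d*(d - 2))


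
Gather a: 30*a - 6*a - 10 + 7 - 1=24*a - 4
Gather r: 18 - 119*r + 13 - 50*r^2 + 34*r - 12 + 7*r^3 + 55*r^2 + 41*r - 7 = 7*r^3 + 5*r^2 - 44*r + 12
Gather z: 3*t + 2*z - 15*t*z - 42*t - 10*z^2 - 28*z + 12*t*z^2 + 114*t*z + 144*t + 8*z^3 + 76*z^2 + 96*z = 105*t + 8*z^3 + z^2*(12*t + 66) + z*(99*t + 70)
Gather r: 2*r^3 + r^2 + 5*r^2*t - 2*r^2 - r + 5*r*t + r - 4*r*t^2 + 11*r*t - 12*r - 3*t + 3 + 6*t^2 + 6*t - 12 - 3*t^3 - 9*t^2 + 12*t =2*r^3 + r^2*(5*t - 1) + r*(-4*t^2 + 16*t - 12) - 3*t^3 - 3*t^2 + 15*t - 9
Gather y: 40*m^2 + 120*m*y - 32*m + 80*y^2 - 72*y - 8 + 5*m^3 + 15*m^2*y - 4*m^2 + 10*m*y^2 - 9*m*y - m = 5*m^3 + 36*m^2 - 33*m + y^2*(10*m + 80) + y*(15*m^2 + 111*m - 72) - 8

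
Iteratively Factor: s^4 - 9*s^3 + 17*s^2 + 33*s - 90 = (s - 5)*(s^3 - 4*s^2 - 3*s + 18) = (s - 5)*(s + 2)*(s^2 - 6*s + 9) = (s - 5)*(s - 3)*(s + 2)*(s - 3)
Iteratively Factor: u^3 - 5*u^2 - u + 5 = (u + 1)*(u^2 - 6*u + 5) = (u - 1)*(u + 1)*(u - 5)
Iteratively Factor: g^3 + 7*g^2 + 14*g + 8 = (g + 2)*(g^2 + 5*g + 4) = (g + 1)*(g + 2)*(g + 4)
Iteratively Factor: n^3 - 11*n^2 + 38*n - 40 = (n - 4)*(n^2 - 7*n + 10) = (n - 5)*(n - 4)*(n - 2)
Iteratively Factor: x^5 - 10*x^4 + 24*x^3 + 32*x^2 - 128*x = (x - 4)*(x^4 - 6*x^3 + 32*x) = (x - 4)^2*(x^3 - 2*x^2 - 8*x) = (x - 4)^2*(x + 2)*(x^2 - 4*x) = (x - 4)^3*(x + 2)*(x)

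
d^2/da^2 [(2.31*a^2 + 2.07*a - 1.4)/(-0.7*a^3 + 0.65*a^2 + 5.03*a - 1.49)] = (-2.2638*a^6 - 6.0858*a^5 - 34.91796*a^4 + 22.31762*a^3 - 13.54269*a^2 + 6.67383000000001*a + 32.2694)/(0.343*a^9 - 0.9555*a^8 - 6.50685*a^7 + 15.647575*a^6 + 42.688665*a^5 - 78.92592*a^4 - 93.371987*a^3 + 108.765828*a^2 - 33.501309*a + 3.307949)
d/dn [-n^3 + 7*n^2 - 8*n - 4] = -3*n^2 + 14*n - 8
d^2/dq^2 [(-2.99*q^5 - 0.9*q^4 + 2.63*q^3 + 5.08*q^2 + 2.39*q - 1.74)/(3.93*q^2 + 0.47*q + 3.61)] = (-277.081506*q^7 - 116.166084*q^6 - 781.460718*q^5 - 229.99827*q^4 - 822.155238*q^3 - 707.646414*q^2 - 17.083068*q + 172.898982)/(60.698457*q^6 + 21.777309*q^5 + 169.872678*q^4 + 40.112009*q^3 + 156.040806*q^2 + 18.375261*q + 47.045881)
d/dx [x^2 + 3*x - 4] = 2*x + 3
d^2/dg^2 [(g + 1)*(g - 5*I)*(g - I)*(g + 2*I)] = 12*g^2 + g*(6 - 24*I) + 14 - 8*I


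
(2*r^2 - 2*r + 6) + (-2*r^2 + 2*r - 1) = 5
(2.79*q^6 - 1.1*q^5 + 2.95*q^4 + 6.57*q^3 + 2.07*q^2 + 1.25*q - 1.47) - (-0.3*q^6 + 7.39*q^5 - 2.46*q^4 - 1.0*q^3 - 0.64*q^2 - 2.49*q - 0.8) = 3.09*q^6 - 8.49*q^5 + 5.41*q^4 + 7.57*q^3 + 2.71*q^2 + 3.74*q - 0.67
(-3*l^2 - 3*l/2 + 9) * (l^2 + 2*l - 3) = -3*l^4 - 15*l^3/2 + 15*l^2 + 45*l/2 - 27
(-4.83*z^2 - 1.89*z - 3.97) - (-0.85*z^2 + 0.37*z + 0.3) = -3.98*z^2 - 2.26*z - 4.27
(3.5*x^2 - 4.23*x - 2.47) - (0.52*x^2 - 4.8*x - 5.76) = 2.98*x^2 + 0.569999999999999*x + 3.29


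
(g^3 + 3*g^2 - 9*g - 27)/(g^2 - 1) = (g^3 + 3*g^2 - 9*g - 27)/(g^2 - 1)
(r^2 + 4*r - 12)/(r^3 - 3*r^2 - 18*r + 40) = (r + 6)/(r^2 - r - 20)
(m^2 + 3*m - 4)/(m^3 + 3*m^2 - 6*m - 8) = (m - 1)/(m^2 - m - 2)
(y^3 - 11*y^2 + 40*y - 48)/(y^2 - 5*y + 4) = (y^2 - 7*y + 12)/(y - 1)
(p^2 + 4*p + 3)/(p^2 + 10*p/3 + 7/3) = 3*(p + 3)/(3*p + 7)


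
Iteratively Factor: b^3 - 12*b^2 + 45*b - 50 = (b - 2)*(b^2 - 10*b + 25) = (b - 5)*(b - 2)*(b - 5)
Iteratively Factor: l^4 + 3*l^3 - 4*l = (l)*(l^3 + 3*l^2 - 4) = l*(l + 2)*(l^2 + l - 2) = l*(l + 2)^2*(l - 1)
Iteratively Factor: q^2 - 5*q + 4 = (q - 4)*(q - 1)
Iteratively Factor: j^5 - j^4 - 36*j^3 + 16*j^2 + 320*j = (j - 4)*(j^4 + 3*j^3 - 24*j^2 - 80*j) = (j - 5)*(j - 4)*(j^3 + 8*j^2 + 16*j) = (j - 5)*(j - 4)*(j + 4)*(j^2 + 4*j) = (j - 5)*(j - 4)*(j + 4)^2*(j)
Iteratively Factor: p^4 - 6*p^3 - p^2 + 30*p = (p)*(p^3 - 6*p^2 - p + 30) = p*(p - 5)*(p^2 - p - 6) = p*(p - 5)*(p + 2)*(p - 3)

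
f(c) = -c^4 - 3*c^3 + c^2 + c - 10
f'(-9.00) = 2170.00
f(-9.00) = -4312.00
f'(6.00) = -1175.00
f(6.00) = -1912.00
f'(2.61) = -126.21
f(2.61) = -100.32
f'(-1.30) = -8.02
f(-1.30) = -5.88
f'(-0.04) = 0.91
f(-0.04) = -10.04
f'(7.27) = -1997.10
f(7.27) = -3896.03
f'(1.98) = -61.37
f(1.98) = -42.76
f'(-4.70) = 208.08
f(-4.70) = -169.11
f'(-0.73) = -3.70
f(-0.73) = -9.31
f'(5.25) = -815.38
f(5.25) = -1170.99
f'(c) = -4*c^3 - 9*c^2 + 2*c + 1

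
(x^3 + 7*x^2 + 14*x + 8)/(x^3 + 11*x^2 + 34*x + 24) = (x + 2)/(x + 6)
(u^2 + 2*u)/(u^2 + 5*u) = (u + 2)/(u + 5)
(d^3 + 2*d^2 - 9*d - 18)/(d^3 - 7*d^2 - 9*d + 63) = (d + 2)/(d - 7)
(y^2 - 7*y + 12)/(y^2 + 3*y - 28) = (y - 3)/(y + 7)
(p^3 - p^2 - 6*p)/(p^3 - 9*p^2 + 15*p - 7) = p*(p^2 - p - 6)/(p^3 - 9*p^2 + 15*p - 7)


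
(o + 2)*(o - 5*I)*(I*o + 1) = I*o^3 + 6*o^2 + 2*I*o^2 + 12*o - 5*I*o - 10*I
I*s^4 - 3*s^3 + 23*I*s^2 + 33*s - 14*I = (s - 2*I)*(s - I)*(s + 7*I)*(I*s + 1)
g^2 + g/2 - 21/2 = (g - 3)*(g + 7/2)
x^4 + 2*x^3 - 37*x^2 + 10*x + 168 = (x - 4)*(x - 3)*(x + 2)*(x + 7)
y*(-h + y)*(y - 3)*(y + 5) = -h*y^3 - 2*h*y^2 + 15*h*y + y^4 + 2*y^3 - 15*y^2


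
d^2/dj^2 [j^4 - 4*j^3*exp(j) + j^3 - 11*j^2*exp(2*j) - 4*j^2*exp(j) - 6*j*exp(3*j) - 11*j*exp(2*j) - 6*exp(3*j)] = -4*j^3*exp(j) - 44*j^2*exp(2*j) - 28*j^2*exp(j) + 12*j^2 - 54*j*exp(3*j) - 132*j*exp(2*j) - 40*j*exp(j) + 6*j - 90*exp(3*j) - 66*exp(2*j) - 8*exp(j)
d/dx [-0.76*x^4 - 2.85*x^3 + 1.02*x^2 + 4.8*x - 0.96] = -3.04*x^3 - 8.55*x^2 + 2.04*x + 4.8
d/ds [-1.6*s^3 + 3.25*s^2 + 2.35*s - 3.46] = -4.8*s^2 + 6.5*s + 2.35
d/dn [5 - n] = -1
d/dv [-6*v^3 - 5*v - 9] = -18*v^2 - 5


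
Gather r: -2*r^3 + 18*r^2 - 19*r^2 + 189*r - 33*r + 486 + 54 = -2*r^3 - r^2 + 156*r + 540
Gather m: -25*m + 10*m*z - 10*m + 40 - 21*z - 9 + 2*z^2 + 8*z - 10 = m*(10*z - 35) + 2*z^2 - 13*z + 21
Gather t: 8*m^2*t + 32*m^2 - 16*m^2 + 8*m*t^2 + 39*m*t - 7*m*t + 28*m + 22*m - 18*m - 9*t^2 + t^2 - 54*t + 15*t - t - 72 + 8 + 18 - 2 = 16*m^2 + 32*m + t^2*(8*m - 8) + t*(8*m^2 + 32*m - 40) - 48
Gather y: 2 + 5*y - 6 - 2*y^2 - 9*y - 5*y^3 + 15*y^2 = -5*y^3 + 13*y^2 - 4*y - 4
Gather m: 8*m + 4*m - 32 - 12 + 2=12*m - 42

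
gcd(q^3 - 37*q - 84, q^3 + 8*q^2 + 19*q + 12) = q^2 + 7*q + 12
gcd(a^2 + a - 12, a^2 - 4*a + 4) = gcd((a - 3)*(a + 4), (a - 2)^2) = 1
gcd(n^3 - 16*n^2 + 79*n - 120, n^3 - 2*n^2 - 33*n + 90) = n^2 - 8*n + 15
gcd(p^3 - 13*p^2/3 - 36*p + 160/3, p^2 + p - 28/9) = p - 4/3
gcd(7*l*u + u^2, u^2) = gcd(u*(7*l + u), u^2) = u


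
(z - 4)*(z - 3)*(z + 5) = z^3 - 2*z^2 - 23*z + 60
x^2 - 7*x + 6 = (x - 6)*(x - 1)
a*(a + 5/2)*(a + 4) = a^3 + 13*a^2/2 + 10*a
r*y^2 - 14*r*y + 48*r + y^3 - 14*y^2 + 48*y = (r + y)*(y - 8)*(y - 6)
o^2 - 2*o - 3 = (o - 3)*(o + 1)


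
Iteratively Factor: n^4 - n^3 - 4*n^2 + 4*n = (n - 2)*(n^3 + n^2 - 2*n) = n*(n - 2)*(n^2 + n - 2) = n*(n - 2)*(n - 1)*(n + 2)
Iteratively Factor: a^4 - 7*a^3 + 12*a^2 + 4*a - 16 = (a - 2)*(a^3 - 5*a^2 + 2*a + 8) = (a - 4)*(a - 2)*(a^2 - a - 2) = (a - 4)*(a - 2)*(a + 1)*(a - 2)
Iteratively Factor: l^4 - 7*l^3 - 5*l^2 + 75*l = (l)*(l^3 - 7*l^2 - 5*l + 75) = l*(l - 5)*(l^2 - 2*l - 15) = l*(l - 5)*(l + 3)*(l - 5)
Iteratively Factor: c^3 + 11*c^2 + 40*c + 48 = (c + 4)*(c^2 + 7*c + 12) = (c + 4)^2*(c + 3)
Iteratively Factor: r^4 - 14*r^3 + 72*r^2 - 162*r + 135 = (r - 3)*(r^3 - 11*r^2 + 39*r - 45) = (r - 3)^2*(r^2 - 8*r + 15) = (r - 3)^3*(r - 5)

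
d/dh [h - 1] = 1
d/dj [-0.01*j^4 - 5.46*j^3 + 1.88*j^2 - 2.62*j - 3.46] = -0.04*j^3 - 16.38*j^2 + 3.76*j - 2.62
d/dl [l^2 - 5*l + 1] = 2*l - 5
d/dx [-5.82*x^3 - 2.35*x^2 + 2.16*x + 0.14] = -17.46*x^2 - 4.7*x + 2.16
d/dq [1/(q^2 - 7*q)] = (7 - 2*q)/(q^2*(q - 7)^2)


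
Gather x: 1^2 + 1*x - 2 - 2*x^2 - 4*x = -2*x^2 - 3*x - 1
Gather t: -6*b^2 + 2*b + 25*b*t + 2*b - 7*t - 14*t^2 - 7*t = -6*b^2 + 4*b - 14*t^2 + t*(25*b - 14)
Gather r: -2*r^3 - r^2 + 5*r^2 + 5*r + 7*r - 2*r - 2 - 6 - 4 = -2*r^3 + 4*r^2 + 10*r - 12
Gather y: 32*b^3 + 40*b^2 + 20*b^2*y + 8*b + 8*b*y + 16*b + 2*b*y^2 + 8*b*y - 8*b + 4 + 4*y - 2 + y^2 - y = 32*b^3 + 40*b^2 + 16*b + y^2*(2*b + 1) + y*(20*b^2 + 16*b + 3) + 2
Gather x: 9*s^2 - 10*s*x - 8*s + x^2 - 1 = 9*s^2 - 10*s*x - 8*s + x^2 - 1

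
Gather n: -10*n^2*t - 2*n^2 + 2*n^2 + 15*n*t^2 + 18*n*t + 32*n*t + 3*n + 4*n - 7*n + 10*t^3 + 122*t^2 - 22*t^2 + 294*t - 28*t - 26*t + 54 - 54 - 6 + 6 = -10*n^2*t + n*(15*t^2 + 50*t) + 10*t^3 + 100*t^2 + 240*t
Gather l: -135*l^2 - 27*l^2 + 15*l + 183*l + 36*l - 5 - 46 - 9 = -162*l^2 + 234*l - 60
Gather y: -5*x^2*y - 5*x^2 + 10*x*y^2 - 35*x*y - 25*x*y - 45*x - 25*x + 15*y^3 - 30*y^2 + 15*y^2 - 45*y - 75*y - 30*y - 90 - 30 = -5*x^2 - 70*x + 15*y^3 + y^2*(10*x - 15) + y*(-5*x^2 - 60*x - 150) - 120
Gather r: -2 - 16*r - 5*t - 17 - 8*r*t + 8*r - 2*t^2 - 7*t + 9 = r*(-8*t - 8) - 2*t^2 - 12*t - 10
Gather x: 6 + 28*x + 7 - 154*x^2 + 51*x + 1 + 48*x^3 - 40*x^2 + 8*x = 48*x^3 - 194*x^2 + 87*x + 14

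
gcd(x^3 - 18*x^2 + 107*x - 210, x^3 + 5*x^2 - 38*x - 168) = x - 6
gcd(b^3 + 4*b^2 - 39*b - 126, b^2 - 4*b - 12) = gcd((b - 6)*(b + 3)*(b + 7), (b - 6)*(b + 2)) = b - 6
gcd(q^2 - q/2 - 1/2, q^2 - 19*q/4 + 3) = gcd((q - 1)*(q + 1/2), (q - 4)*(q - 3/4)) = 1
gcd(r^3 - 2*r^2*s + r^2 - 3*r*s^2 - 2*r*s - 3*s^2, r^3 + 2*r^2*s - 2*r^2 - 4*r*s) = 1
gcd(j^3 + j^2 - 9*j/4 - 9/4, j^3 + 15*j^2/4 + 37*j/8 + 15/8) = j^2 + 5*j/2 + 3/2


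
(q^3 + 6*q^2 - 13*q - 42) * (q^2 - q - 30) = q^5 + 5*q^4 - 49*q^3 - 209*q^2 + 432*q + 1260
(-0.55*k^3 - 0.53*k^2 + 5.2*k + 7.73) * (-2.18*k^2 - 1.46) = 1.199*k^5 + 1.1554*k^4 - 10.533*k^3 - 16.0776*k^2 - 7.592*k - 11.2858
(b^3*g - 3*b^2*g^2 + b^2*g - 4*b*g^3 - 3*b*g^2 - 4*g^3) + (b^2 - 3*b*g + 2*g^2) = b^3*g - 3*b^2*g^2 + b^2*g + b^2 - 4*b*g^3 - 3*b*g^2 - 3*b*g - 4*g^3 + 2*g^2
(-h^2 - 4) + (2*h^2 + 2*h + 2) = h^2 + 2*h - 2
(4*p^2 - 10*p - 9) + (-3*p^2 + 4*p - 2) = p^2 - 6*p - 11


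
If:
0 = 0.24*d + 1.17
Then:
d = -4.88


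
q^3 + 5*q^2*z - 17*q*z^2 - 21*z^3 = (q - 3*z)*(q + z)*(q + 7*z)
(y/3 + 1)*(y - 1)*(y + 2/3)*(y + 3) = y^4/3 + 17*y^3/9 + 19*y^2/9 - 7*y/3 - 2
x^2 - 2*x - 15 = (x - 5)*(x + 3)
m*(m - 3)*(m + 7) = m^3 + 4*m^2 - 21*m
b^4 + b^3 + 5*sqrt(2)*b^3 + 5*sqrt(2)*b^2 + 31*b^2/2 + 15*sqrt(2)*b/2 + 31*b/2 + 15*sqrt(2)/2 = (b + 1)*(b + sqrt(2))*(b + 3*sqrt(2)/2)*(b + 5*sqrt(2)/2)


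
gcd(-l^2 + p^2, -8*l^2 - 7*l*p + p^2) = l + p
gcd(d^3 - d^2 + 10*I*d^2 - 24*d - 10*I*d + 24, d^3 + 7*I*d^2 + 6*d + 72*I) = d^2 + 10*I*d - 24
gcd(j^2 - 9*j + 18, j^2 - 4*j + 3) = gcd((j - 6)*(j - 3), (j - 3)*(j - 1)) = j - 3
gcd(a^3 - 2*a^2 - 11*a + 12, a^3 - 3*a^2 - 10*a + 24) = a^2 - a - 12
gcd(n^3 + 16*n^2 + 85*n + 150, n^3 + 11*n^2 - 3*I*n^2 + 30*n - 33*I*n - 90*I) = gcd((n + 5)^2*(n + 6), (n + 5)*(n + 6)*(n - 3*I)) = n^2 + 11*n + 30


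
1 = 1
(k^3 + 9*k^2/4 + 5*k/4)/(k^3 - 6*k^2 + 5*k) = (4*k^2 + 9*k + 5)/(4*(k^2 - 6*k + 5))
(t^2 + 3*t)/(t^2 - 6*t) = (t + 3)/(t - 6)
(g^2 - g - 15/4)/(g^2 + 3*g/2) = (g - 5/2)/g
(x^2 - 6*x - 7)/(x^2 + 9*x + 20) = (x^2 - 6*x - 7)/(x^2 + 9*x + 20)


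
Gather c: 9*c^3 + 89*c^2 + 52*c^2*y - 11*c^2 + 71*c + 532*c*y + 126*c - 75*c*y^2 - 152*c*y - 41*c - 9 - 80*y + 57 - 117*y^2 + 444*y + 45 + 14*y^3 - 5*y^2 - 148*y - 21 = 9*c^3 + c^2*(52*y + 78) + c*(-75*y^2 + 380*y + 156) + 14*y^3 - 122*y^2 + 216*y + 72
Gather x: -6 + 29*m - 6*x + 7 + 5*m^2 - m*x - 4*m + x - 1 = 5*m^2 + 25*m + x*(-m - 5)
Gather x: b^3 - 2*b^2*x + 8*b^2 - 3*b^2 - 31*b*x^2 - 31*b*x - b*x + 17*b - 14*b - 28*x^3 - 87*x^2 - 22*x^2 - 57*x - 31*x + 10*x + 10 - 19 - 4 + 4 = b^3 + 5*b^2 + 3*b - 28*x^3 + x^2*(-31*b - 109) + x*(-2*b^2 - 32*b - 78) - 9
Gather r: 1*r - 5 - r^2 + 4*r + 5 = -r^2 + 5*r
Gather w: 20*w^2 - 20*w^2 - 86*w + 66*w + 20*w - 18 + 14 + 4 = 0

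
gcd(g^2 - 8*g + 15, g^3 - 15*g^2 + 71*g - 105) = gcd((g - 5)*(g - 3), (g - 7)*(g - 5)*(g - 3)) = g^2 - 8*g + 15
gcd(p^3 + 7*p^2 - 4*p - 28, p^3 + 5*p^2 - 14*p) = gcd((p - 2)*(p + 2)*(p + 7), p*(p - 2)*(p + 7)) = p^2 + 5*p - 14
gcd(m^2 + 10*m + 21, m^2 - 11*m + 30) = 1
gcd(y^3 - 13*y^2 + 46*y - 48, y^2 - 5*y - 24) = y - 8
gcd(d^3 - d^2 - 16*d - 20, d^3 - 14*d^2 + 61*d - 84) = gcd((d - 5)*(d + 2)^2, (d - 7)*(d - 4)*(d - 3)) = 1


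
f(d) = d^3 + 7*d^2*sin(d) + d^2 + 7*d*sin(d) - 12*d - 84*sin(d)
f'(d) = 7*d^2*cos(d) + 3*d^2 + 14*d*sin(d) + 7*d*cos(d) + 2*d + 7*sin(d) - 84*cos(d) - 12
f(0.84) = -63.28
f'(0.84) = -43.08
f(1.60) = -67.40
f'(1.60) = 29.87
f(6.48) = 286.25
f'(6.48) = 396.40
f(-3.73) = -0.28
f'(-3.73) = 7.76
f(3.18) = 3.76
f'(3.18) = 13.68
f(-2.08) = 79.90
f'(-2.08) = 49.42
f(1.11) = -71.27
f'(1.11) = -15.96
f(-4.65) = 11.62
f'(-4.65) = -16.59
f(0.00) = 0.00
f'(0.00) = -96.00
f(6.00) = 121.32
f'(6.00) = 284.21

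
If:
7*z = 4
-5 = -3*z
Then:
No Solution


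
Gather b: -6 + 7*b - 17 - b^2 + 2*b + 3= -b^2 + 9*b - 20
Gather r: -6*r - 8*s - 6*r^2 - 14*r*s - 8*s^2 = -6*r^2 + r*(-14*s - 6) - 8*s^2 - 8*s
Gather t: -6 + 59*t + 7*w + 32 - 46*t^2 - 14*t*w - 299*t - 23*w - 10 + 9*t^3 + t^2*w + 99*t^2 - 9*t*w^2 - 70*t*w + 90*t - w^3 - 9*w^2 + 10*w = 9*t^3 + t^2*(w + 53) + t*(-9*w^2 - 84*w - 150) - w^3 - 9*w^2 - 6*w + 16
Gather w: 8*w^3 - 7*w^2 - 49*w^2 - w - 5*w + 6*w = 8*w^3 - 56*w^2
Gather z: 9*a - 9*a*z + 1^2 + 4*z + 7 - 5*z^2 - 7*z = 9*a - 5*z^2 + z*(-9*a - 3) + 8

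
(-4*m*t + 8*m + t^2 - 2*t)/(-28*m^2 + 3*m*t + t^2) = (t - 2)/(7*m + t)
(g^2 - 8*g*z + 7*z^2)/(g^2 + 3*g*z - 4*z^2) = (g - 7*z)/(g + 4*z)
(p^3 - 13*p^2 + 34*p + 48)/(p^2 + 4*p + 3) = (p^2 - 14*p + 48)/(p + 3)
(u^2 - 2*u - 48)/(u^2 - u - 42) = (u - 8)/(u - 7)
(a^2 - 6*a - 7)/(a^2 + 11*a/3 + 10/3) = 3*(a^2 - 6*a - 7)/(3*a^2 + 11*a + 10)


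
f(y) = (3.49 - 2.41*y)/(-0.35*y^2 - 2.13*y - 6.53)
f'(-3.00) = 0.76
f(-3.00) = -3.26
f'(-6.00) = -0.54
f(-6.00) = -2.83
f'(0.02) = 0.54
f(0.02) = -0.52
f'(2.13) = 0.15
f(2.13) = 0.13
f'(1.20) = 0.27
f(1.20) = -0.06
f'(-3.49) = 0.39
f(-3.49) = -3.54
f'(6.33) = 0.00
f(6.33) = 0.35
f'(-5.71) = -0.55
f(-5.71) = -2.99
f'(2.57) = 0.12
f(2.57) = 0.19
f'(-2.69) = 0.94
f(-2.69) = -2.99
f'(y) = (3.49 - 2.41*y)*(0.7*y + 2.13)/(-0.35*y^2 - 2.13*y - 6.53)^2 - 2.41/(-0.35*y^2 - 2.13*y - 6.53) = (-0.8435*y^2 + 2.443*y + 23.171)/(0.1225*y^4 + 1.491*y^3 + 9.1079*y^2 + 27.8178*y + 42.6409)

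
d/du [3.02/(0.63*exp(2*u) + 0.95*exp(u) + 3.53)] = (-3.8052*exp(u) - 2.869)*exp(u)/(0.63*exp(2*u) + 0.95*exp(u) + 3.53)^2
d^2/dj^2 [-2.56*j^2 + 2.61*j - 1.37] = -5.12000000000000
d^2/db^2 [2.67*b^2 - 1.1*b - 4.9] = 5.34000000000000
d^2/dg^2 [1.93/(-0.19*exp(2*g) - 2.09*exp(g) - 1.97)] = (-1.93*(0.38*exp(g) + 2.09)*(0.76*exp(g) + 4.18)*exp(g) + (1.4668*exp(g) + 4.0337)*(0.19*exp(2*g) + 2.09*exp(g) + 1.97))*exp(g)/(0.19*exp(2*g) + 2.09*exp(g) + 1.97)^3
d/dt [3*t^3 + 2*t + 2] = 9*t^2 + 2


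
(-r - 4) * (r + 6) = -r^2 - 10*r - 24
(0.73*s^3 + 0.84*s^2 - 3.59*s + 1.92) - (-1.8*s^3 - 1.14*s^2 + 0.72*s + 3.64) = 2.53*s^3 + 1.98*s^2 - 4.31*s - 1.72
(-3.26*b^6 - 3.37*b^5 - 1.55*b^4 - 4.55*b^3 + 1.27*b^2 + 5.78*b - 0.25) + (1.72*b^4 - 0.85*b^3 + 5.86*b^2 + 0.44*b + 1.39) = -3.26*b^6 - 3.37*b^5 + 0.17*b^4 - 5.4*b^3 + 7.13*b^2 + 6.22*b + 1.14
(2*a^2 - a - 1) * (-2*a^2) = -4*a^4 + 2*a^3 + 2*a^2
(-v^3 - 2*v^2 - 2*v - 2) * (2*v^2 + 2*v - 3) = -2*v^5 - 6*v^4 - 5*v^3 - 2*v^2 + 2*v + 6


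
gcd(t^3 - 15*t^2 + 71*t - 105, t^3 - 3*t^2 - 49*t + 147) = t^2 - 10*t + 21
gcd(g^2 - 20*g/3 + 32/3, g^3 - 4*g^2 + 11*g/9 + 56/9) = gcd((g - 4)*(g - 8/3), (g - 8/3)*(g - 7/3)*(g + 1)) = g - 8/3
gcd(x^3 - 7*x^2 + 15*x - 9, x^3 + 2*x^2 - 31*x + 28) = x - 1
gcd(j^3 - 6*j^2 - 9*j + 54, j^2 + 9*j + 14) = 1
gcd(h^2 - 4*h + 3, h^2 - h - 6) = h - 3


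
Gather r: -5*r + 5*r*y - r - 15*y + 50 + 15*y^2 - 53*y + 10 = r*(5*y - 6) + 15*y^2 - 68*y + 60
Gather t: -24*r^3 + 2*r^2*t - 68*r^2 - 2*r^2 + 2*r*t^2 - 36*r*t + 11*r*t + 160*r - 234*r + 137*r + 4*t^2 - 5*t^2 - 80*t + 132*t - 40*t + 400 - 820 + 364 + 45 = -24*r^3 - 70*r^2 + 63*r + t^2*(2*r - 1) + t*(2*r^2 - 25*r + 12) - 11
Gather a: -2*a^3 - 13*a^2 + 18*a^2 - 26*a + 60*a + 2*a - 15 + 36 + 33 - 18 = -2*a^3 + 5*a^2 + 36*a + 36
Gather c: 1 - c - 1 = -c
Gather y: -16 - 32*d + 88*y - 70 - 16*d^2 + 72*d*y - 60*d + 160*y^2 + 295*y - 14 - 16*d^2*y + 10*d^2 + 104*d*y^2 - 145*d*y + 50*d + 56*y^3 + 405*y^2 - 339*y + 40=-6*d^2 - 42*d + 56*y^3 + y^2*(104*d + 565) + y*(-16*d^2 - 73*d + 44) - 60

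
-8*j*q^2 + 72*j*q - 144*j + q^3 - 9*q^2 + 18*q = (-8*j + q)*(q - 6)*(q - 3)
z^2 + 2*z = z*(z + 2)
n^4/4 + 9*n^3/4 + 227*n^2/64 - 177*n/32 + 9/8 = (n/4 + 1)*(n - 3/4)*(n - 1/4)*(n + 6)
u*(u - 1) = u^2 - u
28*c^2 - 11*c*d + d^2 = (-7*c + d)*(-4*c + d)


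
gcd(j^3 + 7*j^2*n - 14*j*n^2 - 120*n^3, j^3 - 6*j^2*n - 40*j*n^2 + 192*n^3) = j^2 + 2*j*n - 24*n^2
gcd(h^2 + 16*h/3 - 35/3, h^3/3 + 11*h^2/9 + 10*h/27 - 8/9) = 1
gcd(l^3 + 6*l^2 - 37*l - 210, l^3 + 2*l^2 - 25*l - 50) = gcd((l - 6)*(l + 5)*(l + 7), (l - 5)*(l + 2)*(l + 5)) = l + 5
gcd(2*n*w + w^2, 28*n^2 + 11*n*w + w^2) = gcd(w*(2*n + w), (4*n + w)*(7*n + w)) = 1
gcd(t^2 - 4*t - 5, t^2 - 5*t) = t - 5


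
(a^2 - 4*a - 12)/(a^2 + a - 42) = (a + 2)/(a + 7)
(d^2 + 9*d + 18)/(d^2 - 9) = (d + 6)/(d - 3)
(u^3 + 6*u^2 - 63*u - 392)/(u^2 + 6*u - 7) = (u^2 - u - 56)/(u - 1)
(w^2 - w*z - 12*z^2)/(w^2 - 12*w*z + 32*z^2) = (-w - 3*z)/(-w + 8*z)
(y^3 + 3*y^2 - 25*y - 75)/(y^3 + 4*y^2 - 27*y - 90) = (y + 5)/(y + 6)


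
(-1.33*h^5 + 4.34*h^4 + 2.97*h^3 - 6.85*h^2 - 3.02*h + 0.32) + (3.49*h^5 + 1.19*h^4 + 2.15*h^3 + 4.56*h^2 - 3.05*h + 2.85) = 2.16*h^5 + 5.53*h^4 + 5.12*h^3 - 2.29*h^2 - 6.07*h + 3.17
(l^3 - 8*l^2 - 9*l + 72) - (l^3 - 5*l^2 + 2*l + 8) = -3*l^2 - 11*l + 64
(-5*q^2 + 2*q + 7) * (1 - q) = 5*q^3 - 7*q^2 - 5*q + 7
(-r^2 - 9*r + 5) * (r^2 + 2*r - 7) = -r^4 - 11*r^3 - 6*r^2 + 73*r - 35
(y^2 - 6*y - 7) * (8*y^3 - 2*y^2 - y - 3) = 8*y^5 - 50*y^4 - 45*y^3 + 17*y^2 + 25*y + 21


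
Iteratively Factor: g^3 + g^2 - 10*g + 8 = (g - 2)*(g^2 + 3*g - 4) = (g - 2)*(g + 4)*(g - 1)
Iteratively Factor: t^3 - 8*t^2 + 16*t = (t - 4)*(t^2 - 4*t) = t*(t - 4)*(t - 4)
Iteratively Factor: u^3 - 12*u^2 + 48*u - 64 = (u - 4)*(u^2 - 8*u + 16) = (u - 4)^2*(u - 4)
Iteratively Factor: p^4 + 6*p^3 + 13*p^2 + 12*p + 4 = (p + 1)*(p^3 + 5*p^2 + 8*p + 4) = (p + 1)^2*(p^2 + 4*p + 4) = (p + 1)^2*(p + 2)*(p + 2)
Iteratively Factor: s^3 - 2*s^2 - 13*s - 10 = (s - 5)*(s^2 + 3*s + 2) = (s - 5)*(s + 2)*(s + 1)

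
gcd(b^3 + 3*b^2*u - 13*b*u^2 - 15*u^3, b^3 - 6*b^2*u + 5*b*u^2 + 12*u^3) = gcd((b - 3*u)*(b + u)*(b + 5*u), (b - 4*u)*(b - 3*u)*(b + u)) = -b^2 + 2*b*u + 3*u^2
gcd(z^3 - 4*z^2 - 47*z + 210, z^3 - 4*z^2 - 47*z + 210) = z^3 - 4*z^2 - 47*z + 210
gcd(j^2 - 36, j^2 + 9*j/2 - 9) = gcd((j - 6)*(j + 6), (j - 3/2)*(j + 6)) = j + 6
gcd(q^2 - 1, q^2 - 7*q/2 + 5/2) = q - 1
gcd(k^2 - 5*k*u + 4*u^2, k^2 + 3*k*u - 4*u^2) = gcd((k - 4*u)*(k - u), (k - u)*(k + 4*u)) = -k + u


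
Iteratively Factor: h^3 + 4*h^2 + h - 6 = (h + 2)*(h^2 + 2*h - 3) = (h + 2)*(h + 3)*(h - 1)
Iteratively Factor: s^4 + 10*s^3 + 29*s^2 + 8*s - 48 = (s + 4)*(s^3 + 6*s^2 + 5*s - 12) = (s + 4)^2*(s^2 + 2*s - 3) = (s - 1)*(s + 4)^2*(s + 3)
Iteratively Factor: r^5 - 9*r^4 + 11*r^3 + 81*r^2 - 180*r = (r - 5)*(r^4 - 4*r^3 - 9*r^2 + 36*r) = r*(r - 5)*(r^3 - 4*r^2 - 9*r + 36) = r*(r - 5)*(r - 4)*(r^2 - 9) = r*(r - 5)*(r - 4)*(r + 3)*(r - 3)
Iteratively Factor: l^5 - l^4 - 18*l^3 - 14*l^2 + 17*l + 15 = (l - 5)*(l^4 + 4*l^3 + 2*l^2 - 4*l - 3) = (l - 5)*(l + 3)*(l^3 + l^2 - l - 1) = (l - 5)*(l + 1)*(l + 3)*(l^2 - 1) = (l - 5)*(l - 1)*(l + 1)*(l + 3)*(l + 1)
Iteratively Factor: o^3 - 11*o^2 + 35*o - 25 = (o - 5)*(o^2 - 6*o + 5) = (o - 5)^2*(o - 1)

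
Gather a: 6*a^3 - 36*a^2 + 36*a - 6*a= 6*a^3 - 36*a^2 + 30*a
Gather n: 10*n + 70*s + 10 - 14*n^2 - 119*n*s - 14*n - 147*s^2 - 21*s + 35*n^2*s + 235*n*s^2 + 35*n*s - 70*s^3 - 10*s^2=n^2*(35*s - 14) + n*(235*s^2 - 84*s - 4) - 70*s^3 - 157*s^2 + 49*s + 10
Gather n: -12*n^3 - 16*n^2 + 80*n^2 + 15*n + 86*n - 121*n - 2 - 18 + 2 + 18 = -12*n^3 + 64*n^2 - 20*n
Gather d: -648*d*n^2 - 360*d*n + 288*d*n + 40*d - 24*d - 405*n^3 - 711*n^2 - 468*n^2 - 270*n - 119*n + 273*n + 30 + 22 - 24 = d*(-648*n^2 - 72*n + 16) - 405*n^3 - 1179*n^2 - 116*n + 28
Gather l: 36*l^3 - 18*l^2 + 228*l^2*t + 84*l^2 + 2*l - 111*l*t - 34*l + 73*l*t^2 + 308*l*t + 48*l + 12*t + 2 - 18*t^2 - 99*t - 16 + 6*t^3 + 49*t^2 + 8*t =36*l^3 + l^2*(228*t + 66) + l*(73*t^2 + 197*t + 16) + 6*t^3 + 31*t^2 - 79*t - 14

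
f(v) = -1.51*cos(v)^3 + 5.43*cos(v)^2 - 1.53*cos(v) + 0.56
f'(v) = 4.53*sin(v)*cos(v)^2 - 10.86*sin(v)*cos(v) + 1.53*sin(v)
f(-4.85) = 0.45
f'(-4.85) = 0.12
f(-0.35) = 2.66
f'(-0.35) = 1.60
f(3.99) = 4.38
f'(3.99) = -8.02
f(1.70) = 0.85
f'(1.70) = 2.98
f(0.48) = 2.42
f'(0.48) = -2.10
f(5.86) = 2.53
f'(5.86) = 1.89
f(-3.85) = 5.51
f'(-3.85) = 8.06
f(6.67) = 2.60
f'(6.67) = -1.75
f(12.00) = 2.23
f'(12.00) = 2.37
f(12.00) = 2.23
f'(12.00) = 2.37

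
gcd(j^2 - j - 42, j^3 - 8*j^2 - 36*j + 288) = j + 6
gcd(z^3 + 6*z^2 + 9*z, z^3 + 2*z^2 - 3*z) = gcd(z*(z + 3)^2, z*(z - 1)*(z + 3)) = z^2 + 3*z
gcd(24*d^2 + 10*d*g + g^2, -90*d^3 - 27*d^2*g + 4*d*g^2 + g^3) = 6*d + g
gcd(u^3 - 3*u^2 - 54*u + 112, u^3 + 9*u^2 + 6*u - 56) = u^2 + 5*u - 14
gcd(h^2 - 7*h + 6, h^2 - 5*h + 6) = 1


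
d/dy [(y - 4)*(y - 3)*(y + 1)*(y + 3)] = 4*y^3 - 9*y^2 - 26*y + 27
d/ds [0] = 0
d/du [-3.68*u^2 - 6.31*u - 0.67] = -7.36*u - 6.31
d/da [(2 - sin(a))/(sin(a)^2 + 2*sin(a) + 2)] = (sin(a)^2 - 4*sin(a) - 6)*cos(a)/(sin(a)^2 + 2*sin(a) + 2)^2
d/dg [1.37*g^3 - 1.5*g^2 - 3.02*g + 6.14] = 4.11*g^2 - 3.0*g - 3.02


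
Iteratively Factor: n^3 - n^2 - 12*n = (n)*(n^2 - n - 12) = n*(n - 4)*(n + 3)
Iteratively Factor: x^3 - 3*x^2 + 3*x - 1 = (x - 1)*(x^2 - 2*x + 1) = (x - 1)^2*(x - 1)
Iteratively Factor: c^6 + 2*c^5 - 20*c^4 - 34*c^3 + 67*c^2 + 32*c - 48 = (c - 4)*(c^5 + 6*c^4 + 4*c^3 - 18*c^2 - 5*c + 12) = (c - 4)*(c + 4)*(c^4 + 2*c^3 - 4*c^2 - 2*c + 3) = (c - 4)*(c + 1)*(c + 4)*(c^3 + c^2 - 5*c + 3) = (c - 4)*(c - 1)*(c + 1)*(c + 4)*(c^2 + 2*c - 3) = (c - 4)*(c - 1)^2*(c + 1)*(c + 4)*(c + 3)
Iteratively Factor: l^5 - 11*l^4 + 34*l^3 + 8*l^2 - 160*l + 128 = (l - 4)*(l^4 - 7*l^3 + 6*l^2 + 32*l - 32) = (l - 4)^2*(l^3 - 3*l^2 - 6*l + 8) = (l - 4)^2*(l + 2)*(l^2 - 5*l + 4) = (l - 4)^3*(l + 2)*(l - 1)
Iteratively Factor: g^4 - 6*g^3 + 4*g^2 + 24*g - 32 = (g - 2)*(g^3 - 4*g^2 - 4*g + 16) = (g - 2)*(g + 2)*(g^2 - 6*g + 8) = (g - 2)^2*(g + 2)*(g - 4)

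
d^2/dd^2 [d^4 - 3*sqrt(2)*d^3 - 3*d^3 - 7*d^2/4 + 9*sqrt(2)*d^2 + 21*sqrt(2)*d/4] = 12*d^2 - 18*sqrt(2)*d - 18*d - 7/2 + 18*sqrt(2)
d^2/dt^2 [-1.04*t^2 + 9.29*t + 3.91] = -2.08000000000000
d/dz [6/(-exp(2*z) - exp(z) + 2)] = (12*exp(z) + 6)*exp(z)/(exp(2*z) + exp(z) - 2)^2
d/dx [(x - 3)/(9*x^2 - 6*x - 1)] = (-9*x^2 + 54*x - 19)/(81*x^4 - 108*x^3 + 18*x^2 + 12*x + 1)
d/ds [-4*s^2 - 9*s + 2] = -8*s - 9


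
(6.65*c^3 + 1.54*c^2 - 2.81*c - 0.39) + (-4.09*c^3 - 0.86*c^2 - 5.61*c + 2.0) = 2.56*c^3 + 0.68*c^2 - 8.42*c + 1.61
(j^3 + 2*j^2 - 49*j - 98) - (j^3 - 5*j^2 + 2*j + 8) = 7*j^2 - 51*j - 106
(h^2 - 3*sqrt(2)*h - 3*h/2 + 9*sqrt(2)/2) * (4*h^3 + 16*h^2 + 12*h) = 4*h^5 - 12*sqrt(2)*h^4 + 10*h^4 - 30*sqrt(2)*h^3 - 12*h^3 - 18*h^2 + 36*sqrt(2)*h^2 + 54*sqrt(2)*h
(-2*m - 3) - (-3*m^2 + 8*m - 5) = 3*m^2 - 10*m + 2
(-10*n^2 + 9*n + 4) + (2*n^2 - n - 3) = -8*n^2 + 8*n + 1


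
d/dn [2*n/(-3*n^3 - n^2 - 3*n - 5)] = 2*(6*n^3 + n^2 - 5)/(9*n^6 + 6*n^5 + 19*n^4 + 36*n^3 + 19*n^2 + 30*n + 25)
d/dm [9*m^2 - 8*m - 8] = 18*m - 8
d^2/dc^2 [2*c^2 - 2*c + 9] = 4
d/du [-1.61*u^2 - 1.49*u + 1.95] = -3.22*u - 1.49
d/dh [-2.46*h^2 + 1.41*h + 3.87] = 1.41 - 4.92*h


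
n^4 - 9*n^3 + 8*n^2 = n^2*(n - 8)*(n - 1)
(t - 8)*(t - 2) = t^2 - 10*t + 16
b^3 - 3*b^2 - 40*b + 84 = (b - 7)*(b - 2)*(b + 6)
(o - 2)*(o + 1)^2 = o^3 - 3*o - 2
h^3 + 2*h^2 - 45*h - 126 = (h - 7)*(h + 3)*(h + 6)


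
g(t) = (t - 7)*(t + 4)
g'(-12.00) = -27.00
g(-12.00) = 152.00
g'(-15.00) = -33.00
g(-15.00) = 242.00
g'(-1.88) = -6.76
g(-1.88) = -18.83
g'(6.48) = 9.96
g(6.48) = -5.45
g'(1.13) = -0.74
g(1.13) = -30.11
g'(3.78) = 4.56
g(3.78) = -25.05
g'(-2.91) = -8.82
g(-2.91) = -10.80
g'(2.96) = 2.92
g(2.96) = -28.12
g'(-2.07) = -7.14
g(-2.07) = -17.51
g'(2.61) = 2.22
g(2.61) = -29.02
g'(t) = 2*t - 3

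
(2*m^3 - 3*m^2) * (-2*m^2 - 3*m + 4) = -4*m^5 + 17*m^3 - 12*m^2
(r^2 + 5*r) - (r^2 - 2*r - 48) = 7*r + 48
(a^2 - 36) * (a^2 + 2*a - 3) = a^4 + 2*a^3 - 39*a^2 - 72*a + 108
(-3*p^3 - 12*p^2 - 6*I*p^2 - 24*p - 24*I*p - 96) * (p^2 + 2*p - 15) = -3*p^5 - 18*p^4 - 6*I*p^4 - 3*p^3 - 36*I*p^3 + 36*p^2 + 42*I*p^2 + 168*p + 360*I*p + 1440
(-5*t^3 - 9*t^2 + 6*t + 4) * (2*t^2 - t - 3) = -10*t^5 - 13*t^4 + 36*t^3 + 29*t^2 - 22*t - 12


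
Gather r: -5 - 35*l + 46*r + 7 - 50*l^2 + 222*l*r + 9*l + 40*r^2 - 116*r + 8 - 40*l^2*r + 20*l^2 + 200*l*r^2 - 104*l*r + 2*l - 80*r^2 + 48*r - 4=-30*l^2 - 24*l + r^2*(200*l - 40) + r*(-40*l^2 + 118*l - 22) + 6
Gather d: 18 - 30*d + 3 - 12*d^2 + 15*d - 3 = -12*d^2 - 15*d + 18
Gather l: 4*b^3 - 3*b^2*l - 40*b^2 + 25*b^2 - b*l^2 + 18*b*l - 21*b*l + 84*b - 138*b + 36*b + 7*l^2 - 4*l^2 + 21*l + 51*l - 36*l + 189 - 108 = 4*b^3 - 15*b^2 - 18*b + l^2*(3 - b) + l*(-3*b^2 - 3*b + 36) + 81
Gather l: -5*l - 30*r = -5*l - 30*r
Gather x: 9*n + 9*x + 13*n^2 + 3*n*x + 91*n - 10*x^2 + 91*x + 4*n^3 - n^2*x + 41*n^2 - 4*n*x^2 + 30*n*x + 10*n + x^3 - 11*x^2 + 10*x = 4*n^3 + 54*n^2 + 110*n + x^3 + x^2*(-4*n - 21) + x*(-n^2 + 33*n + 110)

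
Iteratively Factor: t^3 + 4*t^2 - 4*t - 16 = (t + 2)*(t^2 + 2*t - 8) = (t + 2)*(t + 4)*(t - 2)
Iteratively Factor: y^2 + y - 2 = (y - 1)*(y + 2)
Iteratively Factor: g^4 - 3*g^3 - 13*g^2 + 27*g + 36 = (g + 1)*(g^3 - 4*g^2 - 9*g + 36) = (g - 3)*(g + 1)*(g^2 - g - 12) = (g - 3)*(g + 1)*(g + 3)*(g - 4)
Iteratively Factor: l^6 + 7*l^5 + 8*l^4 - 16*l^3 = (l)*(l^5 + 7*l^4 + 8*l^3 - 16*l^2) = l*(l - 1)*(l^4 + 8*l^3 + 16*l^2) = l^2*(l - 1)*(l^3 + 8*l^2 + 16*l) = l^2*(l - 1)*(l + 4)*(l^2 + 4*l) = l^2*(l - 1)*(l + 4)^2*(l)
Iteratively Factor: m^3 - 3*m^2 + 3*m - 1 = (m - 1)*(m^2 - 2*m + 1) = (m - 1)^2*(m - 1)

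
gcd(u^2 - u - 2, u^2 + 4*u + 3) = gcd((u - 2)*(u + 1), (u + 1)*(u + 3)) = u + 1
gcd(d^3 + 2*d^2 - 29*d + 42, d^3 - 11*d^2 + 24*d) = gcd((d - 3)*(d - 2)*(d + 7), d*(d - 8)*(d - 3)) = d - 3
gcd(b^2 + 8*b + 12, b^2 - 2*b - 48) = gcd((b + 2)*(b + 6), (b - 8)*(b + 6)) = b + 6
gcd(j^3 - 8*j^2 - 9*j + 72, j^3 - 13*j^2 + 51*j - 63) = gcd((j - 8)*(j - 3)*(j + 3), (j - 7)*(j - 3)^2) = j - 3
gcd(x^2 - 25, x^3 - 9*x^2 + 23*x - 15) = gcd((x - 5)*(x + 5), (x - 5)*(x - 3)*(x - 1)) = x - 5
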